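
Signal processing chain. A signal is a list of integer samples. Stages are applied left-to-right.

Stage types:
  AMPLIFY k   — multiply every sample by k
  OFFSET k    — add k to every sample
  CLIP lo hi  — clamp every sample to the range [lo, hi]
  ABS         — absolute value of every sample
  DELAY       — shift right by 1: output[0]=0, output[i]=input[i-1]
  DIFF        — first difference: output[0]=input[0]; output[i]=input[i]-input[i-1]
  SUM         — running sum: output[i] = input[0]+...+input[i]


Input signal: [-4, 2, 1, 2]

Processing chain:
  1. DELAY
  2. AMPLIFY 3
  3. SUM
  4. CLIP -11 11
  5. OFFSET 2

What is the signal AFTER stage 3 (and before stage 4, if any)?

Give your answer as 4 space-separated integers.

Answer: 0 -12 -6 -3

Derivation:
Input: [-4, 2, 1, 2]
Stage 1 (DELAY): [0, -4, 2, 1] = [0, -4, 2, 1] -> [0, -4, 2, 1]
Stage 2 (AMPLIFY 3): 0*3=0, -4*3=-12, 2*3=6, 1*3=3 -> [0, -12, 6, 3]
Stage 3 (SUM): sum[0..0]=0, sum[0..1]=-12, sum[0..2]=-6, sum[0..3]=-3 -> [0, -12, -6, -3]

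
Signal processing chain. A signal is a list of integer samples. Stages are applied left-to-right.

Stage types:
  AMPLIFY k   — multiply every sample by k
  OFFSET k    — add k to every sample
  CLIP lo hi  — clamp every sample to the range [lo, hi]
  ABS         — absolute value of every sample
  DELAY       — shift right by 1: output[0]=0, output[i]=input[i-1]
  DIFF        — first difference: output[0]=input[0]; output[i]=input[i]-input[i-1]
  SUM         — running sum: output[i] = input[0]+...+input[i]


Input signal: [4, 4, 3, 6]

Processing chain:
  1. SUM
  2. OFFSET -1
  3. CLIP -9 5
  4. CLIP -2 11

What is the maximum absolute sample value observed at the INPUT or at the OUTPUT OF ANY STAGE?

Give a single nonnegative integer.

Input: [4, 4, 3, 6] (max |s|=6)
Stage 1 (SUM): sum[0..0]=4, sum[0..1]=8, sum[0..2]=11, sum[0..3]=17 -> [4, 8, 11, 17] (max |s|=17)
Stage 2 (OFFSET -1): 4+-1=3, 8+-1=7, 11+-1=10, 17+-1=16 -> [3, 7, 10, 16] (max |s|=16)
Stage 3 (CLIP -9 5): clip(3,-9,5)=3, clip(7,-9,5)=5, clip(10,-9,5)=5, clip(16,-9,5)=5 -> [3, 5, 5, 5] (max |s|=5)
Stage 4 (CLIP -2 11): clip(3,-2,11)=3, clip(5,-2,11)=5, clip(5,-2,11)=5, clip(5,-2,11)=5 -> [3, 5, 5, 5] (max |s|=5)
Overall max amplitude: 17

Answer: 17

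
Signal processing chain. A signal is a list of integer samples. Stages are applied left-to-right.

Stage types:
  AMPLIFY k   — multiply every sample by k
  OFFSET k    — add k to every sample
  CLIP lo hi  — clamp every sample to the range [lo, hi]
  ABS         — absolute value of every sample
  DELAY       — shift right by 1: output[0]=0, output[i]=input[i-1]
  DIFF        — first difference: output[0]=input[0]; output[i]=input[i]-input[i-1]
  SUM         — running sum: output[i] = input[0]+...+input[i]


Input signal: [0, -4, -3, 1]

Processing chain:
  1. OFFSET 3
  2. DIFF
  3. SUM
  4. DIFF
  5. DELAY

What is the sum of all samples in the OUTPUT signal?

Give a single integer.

Answer: 0

Derivation:
Input: [0, -4, -3, 1]
Stage 1 (OFFSET 3): 0+3=3, -4+3=-1, -3+3=0, 1+3=4 -> [3, -1, 0, 4]
Stage 2 (DIFF): s[0]=3, -1-3=-4, 0--1=1, 4-0=4 -> [3, -4, 1, 4]
Stage 3 (SUM): sum[0..0]=3, sum[0..1]=-1, sum[0..2]=0, sum[0..3]=4 -> [3, -1, 0, 4]
Stage 4 (DIFF): s[0]=3, -1-3=-4, 0--1=1, 4-0=4 -> [3, -4, 1, 4]
Stage 5 (DELAY): [0, 3, -4, 1] = [0, 3, -4, 1] -> [0, 3, -4, 1]
Output sum: 0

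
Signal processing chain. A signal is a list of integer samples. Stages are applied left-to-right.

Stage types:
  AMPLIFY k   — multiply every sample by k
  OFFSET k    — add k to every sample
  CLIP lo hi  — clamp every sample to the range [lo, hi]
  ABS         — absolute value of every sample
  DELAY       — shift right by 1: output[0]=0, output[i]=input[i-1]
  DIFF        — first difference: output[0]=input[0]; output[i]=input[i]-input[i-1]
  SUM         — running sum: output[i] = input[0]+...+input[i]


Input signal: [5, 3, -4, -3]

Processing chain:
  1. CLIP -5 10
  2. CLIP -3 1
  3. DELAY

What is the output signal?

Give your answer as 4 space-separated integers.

Input: [5, 3, -4, -3]
Stage 1 (CLIP -5 10): clip(5,-5,10)=5, clip(3,-5,10)=3, clip(-4,-5,10)=-4, clip(-3,-5,10)=-3 -> [5, 3, -4, -3]
Stage 2 (CLIP -3 1): clip(5,-3,1)=1, clip(3,-3,1)=1, clip(-4,-3,1)=-3, clip(-3,-3,1)=-3 -> [1, 1, -3, -3]
Stage 3 (DELAY): [0, 1, 1, -3] = [0, 1, 1, -3] -> [0, 1, 1, -3]

Answer: 0 1 1 -3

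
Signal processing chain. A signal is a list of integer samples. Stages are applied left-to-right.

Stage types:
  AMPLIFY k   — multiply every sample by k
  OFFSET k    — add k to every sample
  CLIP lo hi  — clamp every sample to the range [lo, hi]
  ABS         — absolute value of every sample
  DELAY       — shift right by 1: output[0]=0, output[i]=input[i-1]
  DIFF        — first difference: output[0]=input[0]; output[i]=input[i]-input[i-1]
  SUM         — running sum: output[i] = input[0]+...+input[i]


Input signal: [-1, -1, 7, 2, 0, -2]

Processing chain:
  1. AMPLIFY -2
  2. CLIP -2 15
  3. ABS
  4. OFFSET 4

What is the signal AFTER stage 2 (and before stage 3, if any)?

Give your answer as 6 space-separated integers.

Answer: 2 2 -2 -2 0 4

Derivation:
Input: [-1, -1, 7, 2, 0, -2]
Stage 1 (AMPLIFY -2): -1*-2=2, -1*-2=2, 7*-2=-14, 2*-2=-4, 0*-2=0, -2*-2=4 -> [2, 2, -14, -4, 0, 4]
Stage 2 (CLIP -2 15): clip(2,-2,15)=2, clip(2,-2,15)=2, clip(-14,-2,15)=-2, clip(-4,-2,15)=-2, clip(0,-2,15)=0, clip(4,-2,15)=4 -> [2, 2, -2, -2, 0, 4]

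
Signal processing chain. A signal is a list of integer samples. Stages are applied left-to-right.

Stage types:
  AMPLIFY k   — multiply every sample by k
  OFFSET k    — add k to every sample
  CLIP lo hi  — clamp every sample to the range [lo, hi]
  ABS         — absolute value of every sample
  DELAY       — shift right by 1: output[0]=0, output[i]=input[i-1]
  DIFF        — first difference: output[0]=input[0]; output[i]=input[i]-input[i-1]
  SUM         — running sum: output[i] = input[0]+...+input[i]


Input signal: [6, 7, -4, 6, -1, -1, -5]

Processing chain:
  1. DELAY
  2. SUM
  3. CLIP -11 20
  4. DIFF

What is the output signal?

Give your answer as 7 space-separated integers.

Input: [6, 7, -4, 6, -1, -1, -5]
Stage 1 (DELAY): [0, 6, 7, -4, 6, -1, -1] = [0, 6, 7, -4, 6, -1, -1] -> [0, 6, 7, -4, 6, -1, -1]
Stage 2 (SUM): sum[0..0]=0, sum[0..1]=6, sum[0..2]=13, sum[0..3]=9, sum[0..4]=15, sum[0..5]=14, sum[0..6]=13 -> [0, 6, 13, 9, 15, 14, 13]
Stage 3 (CLIP -11 20): clip(0,-11,20)=0, clip(6,-11,20)=6, clip(13,-11,20)=13, clip(9,-11,20)=9, clip(15,-11,20)=15, clip(14,-11,20)=14, clip(13,-11,20)=13 -> [0, 6, 13, 9, 15, 14, 13]
Stage 4 (DIFF): s[0]=0, 6-0=6, 13-6=7, 9-13=-4, 15-9=6, 14-15=-1, 13-14=-1 -> [0, 6, 7, -4, 6, -1, -1]

Answer: 0 6 7 -4 6 -1 -1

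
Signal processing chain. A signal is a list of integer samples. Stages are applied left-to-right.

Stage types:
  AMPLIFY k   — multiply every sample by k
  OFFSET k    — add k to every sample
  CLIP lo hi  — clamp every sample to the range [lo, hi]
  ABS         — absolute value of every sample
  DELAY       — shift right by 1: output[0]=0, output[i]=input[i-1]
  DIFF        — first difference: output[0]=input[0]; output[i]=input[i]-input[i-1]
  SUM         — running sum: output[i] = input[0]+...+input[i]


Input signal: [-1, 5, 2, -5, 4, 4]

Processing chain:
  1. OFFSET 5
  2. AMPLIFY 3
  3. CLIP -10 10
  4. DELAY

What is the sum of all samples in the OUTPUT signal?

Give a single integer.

Input: [-1, 5, 2, -5, 4, 4]
Stage 1 (OFFSET 5): -1+5=4, 5+5=10, 2+5=7, -5+5=0, 4+5=9, 4+5=9 -> [4, 10, 7, 0, 9, 9]
Stage 2 (AMPLIFY 3): 4*3=12, 10*3=30, 7*3=21, 0*3=0, 9*3=27, 9*3=27 -> [12, 30, 21, 0, 27, 27]
Stage 3 (CLIP -10 10): clip(12,-10,10)=10, clip(30,-10,10)=10, clip(21,-10,10)=10, clip(0,-10,10)=0, clip(27,-10,10)=10, clip(27,-10,10)=10 -> [10, 10, 10, 0, 10, 10]
Stage 4 (DELAY): [0, 10, 10, 10, 0, 10] = [0, 10, 10, 10, 0, 10] -> [0, 10, 10, 10, 0, 10]
Output sum: 40

Answer: 40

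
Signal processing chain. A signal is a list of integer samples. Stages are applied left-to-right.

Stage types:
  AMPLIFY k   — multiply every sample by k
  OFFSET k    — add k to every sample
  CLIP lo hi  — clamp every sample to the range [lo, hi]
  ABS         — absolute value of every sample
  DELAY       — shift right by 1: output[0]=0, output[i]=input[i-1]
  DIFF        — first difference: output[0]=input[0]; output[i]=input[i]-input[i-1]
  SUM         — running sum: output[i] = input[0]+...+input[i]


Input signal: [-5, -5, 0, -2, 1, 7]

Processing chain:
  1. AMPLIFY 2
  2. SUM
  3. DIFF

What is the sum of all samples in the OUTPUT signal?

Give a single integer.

Answer: -8

Derivation:
Input: [-5, -5, 0, -2, 1, 7]
Stage 1 (AMPLIFY 2): -5*2=-10, -5*2=-10, 0*2=0, -2*2=-4, 1*2=2, 7*2=14 -> [-10, -10, 0, -4, 2, 14]
Stage 2 (SUM): sum[0..0]=-10, sum[0..1]=-20, sum[0..2]=-20, sum[0..3]=-24, sum[0..4]=-22, sum[0..5]=-8 -> [-10, -20, -20, -24, -22, -8]
Stage 3 (DIFF): s[0]=-10, -20--10=-10, -20--20=0, -24--20=-4, -22--24=2, -8--22=14 -> [-10, -10, 0, -4, 2, 14]
Output sum: -8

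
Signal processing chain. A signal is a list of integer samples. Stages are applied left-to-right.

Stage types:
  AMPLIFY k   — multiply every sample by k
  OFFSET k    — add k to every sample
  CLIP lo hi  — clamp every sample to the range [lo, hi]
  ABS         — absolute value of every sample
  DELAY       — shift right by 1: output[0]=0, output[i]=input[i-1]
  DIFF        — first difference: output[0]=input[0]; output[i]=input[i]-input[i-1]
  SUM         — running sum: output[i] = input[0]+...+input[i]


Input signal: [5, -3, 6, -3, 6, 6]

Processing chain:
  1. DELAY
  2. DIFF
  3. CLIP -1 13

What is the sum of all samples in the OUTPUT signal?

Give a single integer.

Answer: 21

Derivation:
Input: [5, -3, 6, -3, 6, 6]
Stage 1 (DELAY): [0, 5, -3, 6, -3, 6] = [0, 5, -3, 6, -3, 6] -> [0, 5, -3, 6, -3, 6]
Stage 2 (DIFF): s[0]=0, 5-0=5, -3-5=-8, 6--3=9, -3-6=-9, 6--3=9 -> [0, 5, -8, 9, -9, 9]
Stage 3 (CLIP -1 13): clip(0,-1,13)=0, clip(5,-1,13)=5, clip(-8,-1,13)=-1, clip(9,-1,13)=9, clip(-9,-1,13)=-1, clip(9,-1,13)=9 -> [0, 5, -1, 9, -1, 9]
Output sum: 21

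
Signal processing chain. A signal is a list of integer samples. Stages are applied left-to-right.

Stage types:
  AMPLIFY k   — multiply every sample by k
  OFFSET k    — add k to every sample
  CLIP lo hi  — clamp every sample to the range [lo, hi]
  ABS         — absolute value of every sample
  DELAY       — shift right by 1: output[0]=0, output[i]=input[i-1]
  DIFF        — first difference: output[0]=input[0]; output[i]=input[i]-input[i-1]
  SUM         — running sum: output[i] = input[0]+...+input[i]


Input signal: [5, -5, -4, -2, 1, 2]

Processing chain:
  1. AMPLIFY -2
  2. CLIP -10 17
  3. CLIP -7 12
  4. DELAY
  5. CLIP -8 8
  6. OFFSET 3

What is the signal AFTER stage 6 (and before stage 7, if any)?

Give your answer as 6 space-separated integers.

Answer: 3 -4 11 11 7 1

Derivation:
Input: [5, -5, -4, -2, 1, 2]
Stage 1 (AMPLIFY -2): 5*-2=-10, -5*-2=10, -4*-2=8, -2*-2=4, 1*-2=-2, 2*-2=-4 -> [-10, 10, 8, 4, -2, -4]
Stage 2 (CLIP -10 17): clip(-10,-10,17)=-10, clip(10,-10,17)=10, clip(8,-10,17)=8, clip(4,-10,17)=4, clip(-2,-10,17)=-2, clip(-4,-10,17)=-4 -> [-10, 10, 8, 4, -2, -4]
Stage 3 (CLIP -7 12): clip(-10,-7,12)=-7, clip(10,-7,12)=10, clip(8,-7,12)=8, clip(4,-7,12)=4, clip(-2,-7,12)=-2, clip(-4,-7,12)=-4 -> [-7, 10, 8, 4, -2, -4]
Stage 4 (DELAY): [0, -7, 10, 8, 4, -2] = [0, -7, 10, 8, 4, -2] -> [0, -7, 10, 8, 4, -2]
Stage 5 (CLIP -8 8): clip(0,-8,8)=0, clip(-7,-8,8)=-7, clip(10,-8,8)=8, clip(8,-8,8)=8, clip(4,-8,8)=4, clip(-2,-8,8)=-2 -> [0, -7, 8, 8, 4, -2]
Stage 6 (OFFSET 3): 0+3=3, -7+3=-4, 8+3=11, 8+3=11, 4+3=7, -2+3=1 -> [3, -4, 11, 11, 7, 1]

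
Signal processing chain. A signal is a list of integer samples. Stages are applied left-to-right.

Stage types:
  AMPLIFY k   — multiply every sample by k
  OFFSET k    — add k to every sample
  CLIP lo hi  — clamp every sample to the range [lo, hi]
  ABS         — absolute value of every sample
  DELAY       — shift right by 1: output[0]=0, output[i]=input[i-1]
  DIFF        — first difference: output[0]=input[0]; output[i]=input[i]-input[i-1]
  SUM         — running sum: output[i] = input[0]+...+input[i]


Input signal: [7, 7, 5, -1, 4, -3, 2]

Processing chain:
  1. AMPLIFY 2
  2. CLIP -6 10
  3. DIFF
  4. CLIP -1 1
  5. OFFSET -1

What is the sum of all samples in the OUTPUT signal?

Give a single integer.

Input: [7, 7, 5, -1, 4, -3, 2]
Stage 1 (AMPLIFY 2): 7*2=14, 7*2=14, 5*2=10, -1*2=-2, 4*2=8, -3*2=-6, 2*2=4 -> [14, 14, 10, -2, 8, -6, 4]
Stage 2 (CLIP -6 10): clip(14,-6,10)=10, clip(14,-6,10)=10, clip(10,-6,10)=10, clip(-2,-6,10)=-2, clip(8,-6,10)=8, clip(-6,-6,10)=-6, clip(4,-6,10)=4 -> [10, 10, 10, -2, 8, -6, 4]
Stage 3 (DIFF): s[0]=10, 10-10=0, 10-10=0, -2-10=-12, 8--2=10, -6-8=-14, 4--6=10 -> [10, 0, 0, -12, 10, -14, 10]
Stage 4 (CLIP -1 1): clip(10,-1,1)=1, clip(0,-1,1)=0, clip(0,-1,1)=0, clip(-12,-1,1)=-1, clip(10,-1,1)=1, clip(-14,-1,1)=-1, clip(10,-1,1)=1 -> [1, 0, 0, -1, 1, -1, 1]
Stage 5 (OFFSET -1): 1+-1=0, 0+-1=-1, 0+-1=-1, -1+-1=-2, 1+-1=0, -1+-1=-2, 1+-1=0 -> [0, -1, -1, -2, 0, -2, 0]
Output sum: -6

Answer: -6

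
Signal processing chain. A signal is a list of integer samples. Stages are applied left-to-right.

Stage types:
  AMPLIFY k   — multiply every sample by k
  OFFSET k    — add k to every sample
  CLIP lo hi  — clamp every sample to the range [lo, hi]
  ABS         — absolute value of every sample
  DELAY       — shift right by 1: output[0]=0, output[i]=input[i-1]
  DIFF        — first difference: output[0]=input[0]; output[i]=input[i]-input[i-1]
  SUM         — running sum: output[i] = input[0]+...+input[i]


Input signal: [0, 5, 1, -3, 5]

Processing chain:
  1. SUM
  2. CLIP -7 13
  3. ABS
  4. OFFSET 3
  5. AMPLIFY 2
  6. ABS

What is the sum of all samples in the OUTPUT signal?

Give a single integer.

Input: [0, 5, 1, -3, 5]
Stage 1 (SUM): sum[0..0]=0, sum[0..1]=5, sum[0..2]=6, sum[0..3]=3, sum[0..4]=8 -> [0, 5, 6, 3, 8]
Stage 2 (CLIP -7 13): clip(0,-7,13)=0, clip(5,-7,13)=5, clip(6,-7,13)=6, clip(3,-7,13)=3, clip(8,-7,13)=8 -> [0, 5, 6, 3, 8]
Stage 3 (ABS): |0|=0, |5|=5, |6|=6, |3|=3, |8|=8 -> [0, 5, 6, 3, 8]
Stage 4 (OFFSET 3): 0+3=3, 5+3=8, 6+3=9, 3+3=6, 8+3=11 -> [3, 8, 9, 6, 11]
Stage 5 (AMPLIFY 2): 3*2=6, 8*2=16, 9*2=18, 6*2=12, 11*2=22 -> [6, 16, 18, 12, 22]
Stage 6 (ABS): |6|=6, |16|=16, |18|=18, |12|=12, |22|=22 -> [6, 16, 18, 12, 22]
Output sum: 74

Answer: 74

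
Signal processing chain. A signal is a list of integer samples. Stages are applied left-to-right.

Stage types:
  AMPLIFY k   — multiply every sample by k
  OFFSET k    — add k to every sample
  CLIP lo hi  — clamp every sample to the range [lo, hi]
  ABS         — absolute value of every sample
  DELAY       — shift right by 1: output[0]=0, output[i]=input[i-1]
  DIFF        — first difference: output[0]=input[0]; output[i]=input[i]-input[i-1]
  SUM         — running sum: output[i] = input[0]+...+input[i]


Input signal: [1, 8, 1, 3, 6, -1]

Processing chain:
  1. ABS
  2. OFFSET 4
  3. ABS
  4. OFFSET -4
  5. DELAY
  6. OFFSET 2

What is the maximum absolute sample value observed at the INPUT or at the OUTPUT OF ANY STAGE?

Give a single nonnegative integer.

Input: [1, 8, 1, 3, 6, -1] (max |s|=8)
Stage 1 (ABS): |1|=1, |8|=8, |1|=1, |3|=3, |6|=6, |-1|=1 -> [1, 8, 1, 3, 6, 1] (max |s|=8)
Stage 2 (OFFSET 4): 1+4=5, 8+4=12, 1+4=5, 3+4=7, 6+4=10, 1+4=5 -> [5, 12, 5, 7, 10, 5] (max |s|=12)
Stage 3 (ABS): |5|=5, |12|=12, |5|=5, |7|=7, |10|=10, |5|=5 -> [5, 12, 5, 7, 10, 5] (max |s|=12)
Stage 4 (OFFSET -4): 5+-4=1, 12+-4=8, 5+-4=1, 7+-4=3, 10+-4=6, 5+-4=1 -> [1, 8, 1, 3, 6, 1] (max |s|=8)
Stage 5 (DELAY): [0, 1, 8, 1, 3, 6] = [0, 1, 8, 1, 3, 6] -> [0, 1, 8, 1, 3, 6] (max |s|=8)
Stage 6 (OFFSET 2): 0+2=2, 1+2=3, 8+2=10, 1+2=3, 3+2=5, 6+2=8 -> [2, 3, 10, 3, 5, 8] (max |s|=10)
Overall max amplitude: 12

Answer: 12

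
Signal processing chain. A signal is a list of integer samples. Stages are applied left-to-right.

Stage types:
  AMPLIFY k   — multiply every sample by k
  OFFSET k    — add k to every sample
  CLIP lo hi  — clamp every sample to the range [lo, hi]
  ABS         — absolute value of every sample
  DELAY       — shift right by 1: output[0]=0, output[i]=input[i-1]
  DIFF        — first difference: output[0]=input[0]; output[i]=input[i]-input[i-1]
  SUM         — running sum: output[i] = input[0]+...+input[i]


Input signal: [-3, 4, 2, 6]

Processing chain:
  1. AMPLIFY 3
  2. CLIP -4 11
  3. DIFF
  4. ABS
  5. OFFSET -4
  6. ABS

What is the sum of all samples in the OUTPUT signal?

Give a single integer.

Input: [-3, 4, 2, 6]
Stage 1 (AMPLIFY 3): -3*3=-9, 4*3=12, 2*3=6, 6*3=18 -> [-9, 12, 6, 18]
Stage 2 (CLIP -4 11): clip(-9,-4,11)=-4, clip(12,-4,11)=11, clip(6,-4,11)=6, clip(18,-4,11)=11 -> [-4, 11, 6, 11]
Stage 3 (DIFF): s[0]=-4, 11--4=15, 6-11=-5, 11-6=5 -> [-4, 15, -5, 5]
Stage 4 (ABS): |-4|=4, |15|=15, |-5|=5, |5|=5 -> [4, 15, 5, 5]
Stage 5 (OFFSET -4): 4+-4=0, 15+-4=11, 5+-4=1, 5+-4=1 -> [0, 11, 1, 1]
Stage 6 (ABS): |0|=0, |11|=11, |1|=1, |1|=1 -> [0, 11, 1, 1]
Output sum: 13

Answer: 13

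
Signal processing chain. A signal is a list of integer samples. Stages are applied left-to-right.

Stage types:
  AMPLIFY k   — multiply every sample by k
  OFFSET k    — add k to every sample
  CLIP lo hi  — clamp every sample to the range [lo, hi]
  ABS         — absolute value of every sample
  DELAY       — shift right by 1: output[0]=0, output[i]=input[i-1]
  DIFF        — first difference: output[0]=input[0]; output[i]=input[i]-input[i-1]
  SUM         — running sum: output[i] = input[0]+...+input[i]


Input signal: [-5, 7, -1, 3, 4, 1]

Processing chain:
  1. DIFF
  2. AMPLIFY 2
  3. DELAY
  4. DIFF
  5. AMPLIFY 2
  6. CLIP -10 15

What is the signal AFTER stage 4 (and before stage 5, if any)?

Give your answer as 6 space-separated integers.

Input: [-5, 7, -1, 3, 4, 1]
Stage 1 (DIFF): s[0]=-5, 7--5=12, -1-7=-8, 3--1=4, 4-3=1, 1-4=-3 -> [-5, 12, -8, 4, 1, -3]
Stage 2 (AMPLIFY 2): -5*2=-10, 12*2=24, -8*2=-16, 4*2=8, 1*2=2, -3*2=-6 -> [-10, 24, -16, 8, 2, -6]
Stage 3 (DELAY): [0, -10, 24, -16, 8, 2] = [0, -10, 24, -16, 8, 2] -> [0, -10, 24, -16, 8, 2]
Stage 4 (DIFF): s[0]=0, -10-0=-10, 24--10=34, -16-24=-40, 8--16=24, 2-8=-6 -> [0, -10, 34, -40, 24, -6]

Answer: 0 -10 34 -40 24 -6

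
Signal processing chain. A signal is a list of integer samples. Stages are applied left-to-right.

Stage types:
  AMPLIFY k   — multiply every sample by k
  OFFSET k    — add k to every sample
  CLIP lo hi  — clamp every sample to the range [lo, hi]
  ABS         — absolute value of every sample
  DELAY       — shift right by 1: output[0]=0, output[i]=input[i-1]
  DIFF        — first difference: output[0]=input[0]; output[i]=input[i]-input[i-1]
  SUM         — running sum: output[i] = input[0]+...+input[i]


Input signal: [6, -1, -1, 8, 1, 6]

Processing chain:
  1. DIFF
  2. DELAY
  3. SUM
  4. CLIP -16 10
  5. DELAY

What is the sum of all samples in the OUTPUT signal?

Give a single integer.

Answer: 12

Derivation:
Input: [6, -1, -1, 8, 1, 6]
Stage 1 (DIFF): s[0]=6, -1-6=-7, -1--1=0, 8--1=9, 1-8=-7, 6-1=5 -> [6, -7, 0, 9, -7, 5]
Stage 2 (DELAY): [0, 6, -7, 0, 9, -7] = [0, 6, -7, 0, 9, -7] -> [0, 6, -7, 0, 9, -7]
Stage 3 (SUM): sum[0..0]=0, sum[0..1]=6, sum[0..2]=-1, sum[0..3]=-1, sum[0..4]=8, sum[0..5]=1 -> [0, 6, -1, -1, 8, 1]
Stage 4 (CLIP -16 10): clip(0,-16,10)=0, clip(6,-16,10)=6, clip(-1,-16,10)=-1, clip(-1,-16,10)=-1, clip(8,-16,10)=8, clip(1,-16,10)=1 -> [0, 6, -1, -1, 8, 1]
Stage 5 (DELAY): [0, 0, 6, -1, -1, 8] = [0, 0, 6, -1, -1, 8] -> [0, 0, 6, -1, -1, 8]
Output sum: 12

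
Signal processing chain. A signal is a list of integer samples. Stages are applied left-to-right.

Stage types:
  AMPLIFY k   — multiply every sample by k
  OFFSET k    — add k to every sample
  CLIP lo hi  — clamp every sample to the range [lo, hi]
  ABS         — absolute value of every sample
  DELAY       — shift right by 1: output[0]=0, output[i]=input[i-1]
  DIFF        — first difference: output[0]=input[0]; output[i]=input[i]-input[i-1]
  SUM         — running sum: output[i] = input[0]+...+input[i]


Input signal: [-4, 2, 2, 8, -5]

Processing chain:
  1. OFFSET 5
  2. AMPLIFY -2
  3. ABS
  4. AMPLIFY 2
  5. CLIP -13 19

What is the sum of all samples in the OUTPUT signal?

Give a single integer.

Answer: 61

Derivation:
Input: [-4, 2, 2, 8, -5]
Stage 1 (OFFSET 5): -4+5=1, 2+5=7, 2+5=7, 8+5=13, -5+5=0 -> [1, 7, 7, 13, 0]
Stage 2 (AMPLIFY -2): 1*-2=-2, 7*-2=-14, 7*-2=-14, 13*-2=-26, 0*-2=0 -> [-2, -14, -14, -26, 0]
Stage 3 (ABS): |-2|=2, |-14|=14, |-14|=14, |-26|=26, |0|=0 -> [2, 14, 14, 26, 0]
Stage 4 (AMPLIFY 2): 2*2=4, 14*2=28, 14*2=28, 26*2=52, 0*2=0 -> [4, 28, 28, 52, 0]
Stage 5 (CLIP -13 19): clip(4,-13,19)=4, clip(28,-13,19)=19, clip(28,-13,19)=19, clip(52,-13,19)=19, clip(0,-13,19)=0 -> [4, 19, 19, 19, 0]
Output sum: 61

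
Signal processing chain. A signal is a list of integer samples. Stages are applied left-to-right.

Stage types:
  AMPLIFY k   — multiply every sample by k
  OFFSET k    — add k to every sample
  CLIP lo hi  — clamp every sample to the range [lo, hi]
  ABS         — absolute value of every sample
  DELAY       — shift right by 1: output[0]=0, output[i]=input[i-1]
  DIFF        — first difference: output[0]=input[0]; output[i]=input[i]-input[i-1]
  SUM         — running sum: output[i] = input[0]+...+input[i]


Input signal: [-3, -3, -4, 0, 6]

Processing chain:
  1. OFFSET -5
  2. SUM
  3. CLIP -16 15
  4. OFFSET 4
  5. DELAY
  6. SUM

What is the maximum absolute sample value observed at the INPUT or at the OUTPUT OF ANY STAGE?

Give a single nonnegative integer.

Input: [-3, -3, -4, 0, 6] (max |s|=6)
Stage 1 (OFFSET -5): -3+-5=-8, -3+-5=-8, -4+-5=-9, 0+-5=-5, 6+-5=1 -> [-8, -8, -9, -5, 1] (max |s|=9)
Stage 2 (SUM): sum[0..0]=-8, sum[0..1]=-16, sum[0..2]=-25, sum[0..3]=-30, sum[0..4]=-29 -> [-8, -16, -25, -30, -29] (max |s|=30)
Stage 3 (CLIP -16 15): clip(-8,-16,15)=-8, clip(-16,-16,15)=-16, clip(-25,-16,15)=-16, clip(-30,-16,15)=-16, clip(-29,-16,15)=-16 -> [-8, -16, -16, -16, -16] (max |s|=16)
Stage 4 (OFFSET 4): -8+4=-4, -16+4=-12, -16+4=-12, -16+4=-12, -16+4=-12 -> [-4, -12, -12, -12, -12] (max |s|=12)
Stage 5 (DELAY): [0, -4, -12, -12, -12] = [0, -4, -12, -12, -12] -> [0, -4, -12, -12, -12] (max |s|=12)
Stage 6 (SUM): sum[0..0]=0, sum[0..1]=-4, sum[0..2]=-16, sum[0..3]=-28, sum[0..4]=-40 -> [0, -4, -16, -28, -40] (max |s|=40)
Overall max amplitude: 40

Answer: 40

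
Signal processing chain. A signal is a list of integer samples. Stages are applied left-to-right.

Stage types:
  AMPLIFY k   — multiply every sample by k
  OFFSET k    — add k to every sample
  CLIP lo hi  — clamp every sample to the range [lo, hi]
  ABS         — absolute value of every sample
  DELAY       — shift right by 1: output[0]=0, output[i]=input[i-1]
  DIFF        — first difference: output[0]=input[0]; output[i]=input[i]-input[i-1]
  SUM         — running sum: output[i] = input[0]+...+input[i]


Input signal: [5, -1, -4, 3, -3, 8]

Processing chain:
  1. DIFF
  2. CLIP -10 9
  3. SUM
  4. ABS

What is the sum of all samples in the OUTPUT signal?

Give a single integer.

Answer: 22

Derivation:
Input: [5, -1, -4, 3, -3, 8]
Stage 1 (DIFF): s[0]=5, -1-5=-6, -4--1=-3, 3--4=7, -3-3=-6, 8--3=11 -> [5, -6, -3, 7, -6, 11]
Stage 2 (CLIP -10 9): clip(5,-10,9)=5, clip(-6,-10,9)=-6, clip(-3,-10,9)=-3, clip(7,-10,9)=7, clip(-6,-10,9)=-6, clip(11,-10,9)=9 -> [5, -6, -3, 7, -6, 9]
Stage 3 (SUM): sum[0..0]=5, sum[0..1]=-1, sum[0..2]=-4, sum[0..3]=3, sum[0..4]=-3, sum[0..5]=6 -> [5, -1, -4, 3, -3, 6]
Stage 4 (ABS): |5|=5, |-1|=1, |-4|=4, |3|=3, |-3|=3, |6|=6 -> [5, 1, 4, 3, 3, 6]
Output sum: 22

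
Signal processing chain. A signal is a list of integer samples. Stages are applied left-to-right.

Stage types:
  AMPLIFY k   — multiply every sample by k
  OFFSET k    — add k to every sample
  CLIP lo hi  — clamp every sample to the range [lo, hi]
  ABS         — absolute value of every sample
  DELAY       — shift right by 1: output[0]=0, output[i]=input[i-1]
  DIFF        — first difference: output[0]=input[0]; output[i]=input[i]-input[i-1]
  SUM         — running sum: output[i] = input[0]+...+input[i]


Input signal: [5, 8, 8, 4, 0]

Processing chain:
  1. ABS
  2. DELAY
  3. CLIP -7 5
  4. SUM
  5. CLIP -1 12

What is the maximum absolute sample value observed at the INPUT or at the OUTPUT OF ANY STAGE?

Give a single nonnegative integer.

Answer: 19

Derivation:
Input: [5, 8, 8, 4, 0] (max |s|=8)
Stage 1 (ABS): |5|=5, |8|=8, |8|=8, |4|=4, |0|=0 -> [5, 8, 8, 4, 0] (max |s|=8)
Stage 2 (DELAY): [0, 5, 8, 8, 4] = [0, 5, 8, 8, 4] -> [0, 5, 8, 8, 4] (max |s|=8)
Stage 3 (CLIP -7 5): clip(0,-7,5)=0, clip(5,-7,5)=5, clip(8,-7,5)=5, clip(8,-7,5)=5, clip(4,-7,5)=4 -> [0, 5, 5, 5, 4] (max |s|=5)
Stage 4 (SUM): sum[0..0]=0, sum[0..1]=5, sum[0..2]=10, sum[0..3]=15, sum[0..4]=19 -> [0, 5, 10, 15, 19] (max |s|=19)
Stage 5 (CLIP -1 12): clip(0,-1,12)=0, clip(5,-1,12)=5, clip(10,-1,12)=10, clip(15,-1,12)=12, clip(19,-1,12)=12 -> [0, 5, 10, 12, 12] (max |s|=12)
Overall max amplitude: 19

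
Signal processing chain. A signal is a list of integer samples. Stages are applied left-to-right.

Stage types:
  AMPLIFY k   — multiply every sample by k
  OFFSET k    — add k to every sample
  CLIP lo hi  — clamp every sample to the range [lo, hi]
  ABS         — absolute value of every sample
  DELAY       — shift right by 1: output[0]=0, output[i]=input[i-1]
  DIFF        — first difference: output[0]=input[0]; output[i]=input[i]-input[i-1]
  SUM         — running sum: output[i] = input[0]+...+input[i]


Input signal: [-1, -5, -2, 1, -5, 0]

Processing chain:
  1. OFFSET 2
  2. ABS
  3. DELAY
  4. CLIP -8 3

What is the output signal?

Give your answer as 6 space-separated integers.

Input: [-1, -5, -2, 1, -5, 0]
Stage 1 (OFFSET 2): -1+2=1, -5+2=-3, -2+2=0, 1+2=3, -5+2=-3, 0+2=2 -> [1, -3, 0, 3, -3, 2]
Stage 2 (ABS): |1|=1, |-3|=3, |0|=0, |3|=3, |-3|=3, |2|=2 -> [1, 3, 0, 3, 3, 2]
Stage 3 (DELAY): [0, 1, 3, 0, 3, 3] = [0, 1, 3, 0, 3, 3] -> [0, 1, 3, 0, 3, 3]
Stage 4 (CLIP -8 3): clip(0,-8,3)=0, clip(1,-8,3)=1, clip(3,-8,3)=3, clip(0,-8,3)=0, clip(3,-8,3)=3, clip(3,-8,3)=3 -> [0, 1, 3, 0, 3, 3]

Answer: 0 1 3 0 3 3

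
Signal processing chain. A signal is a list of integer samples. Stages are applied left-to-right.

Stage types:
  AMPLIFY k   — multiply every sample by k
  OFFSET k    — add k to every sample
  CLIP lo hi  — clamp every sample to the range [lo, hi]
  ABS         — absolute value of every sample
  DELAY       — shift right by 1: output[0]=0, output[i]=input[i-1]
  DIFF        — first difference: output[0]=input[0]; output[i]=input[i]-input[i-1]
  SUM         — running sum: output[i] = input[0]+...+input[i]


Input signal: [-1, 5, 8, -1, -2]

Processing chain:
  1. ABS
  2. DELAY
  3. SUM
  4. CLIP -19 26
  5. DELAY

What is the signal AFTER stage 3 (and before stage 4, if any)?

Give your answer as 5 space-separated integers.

Answer: 0 1 6 14 15

Derivation:
Input: [-1, 5, 8, -1, -2]
Stage 1 (ABS): |-1|=1, |5|=5, |8|=8, |-1|=1, |-2|=2 -> [1, 5, 8, 1, 2]
Stage 2 (DELAY): [0, 1, 5, 8, 1] = [0, 1, 5, 8, 1] -> [0, 1, 5, 8, 1]
Stage 3 (SUM): sum[0..0]=0, sum[0..1]=1, sum[0..2]=6, sum[0..3]=14, sum[0..4]=15 -> [0, 1, 6, 14, 15]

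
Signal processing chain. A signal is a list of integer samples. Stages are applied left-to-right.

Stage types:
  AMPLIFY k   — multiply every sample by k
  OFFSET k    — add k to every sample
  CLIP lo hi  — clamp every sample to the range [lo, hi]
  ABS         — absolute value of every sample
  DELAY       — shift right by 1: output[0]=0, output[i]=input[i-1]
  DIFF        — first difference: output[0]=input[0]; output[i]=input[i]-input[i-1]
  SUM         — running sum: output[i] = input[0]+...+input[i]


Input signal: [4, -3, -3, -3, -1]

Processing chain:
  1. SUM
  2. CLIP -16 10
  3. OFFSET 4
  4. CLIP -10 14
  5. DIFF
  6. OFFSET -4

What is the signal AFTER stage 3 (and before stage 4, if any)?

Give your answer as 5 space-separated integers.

Input: [4, -3, -3, -3, -1]
Stage 1 (SUM): sum[0..0]=4, sum[0..1]=1, sum[0..2]=-2, sum[0..3]=-5, sum[0..4]=-6 -> [4, 1, -2, -5, -6]
Stage 2 (CLIP -16 10): clip(4,-16,10)=4, clip(1,-16,10)=1, clip(-2,-16,10)=-2, clip(-5,-16,10)=-5, clip(-6,-16,10)=-6 -> [4, 1, -2, -5, -6]
Stage 3 (OFFSET 4): 4+4=8, 1+4=5, -2+4=2, -5+4=-1, -6+4=-2 -> [8, 5, 2, -1, -2]

Answer: 8 5 2 -1 -2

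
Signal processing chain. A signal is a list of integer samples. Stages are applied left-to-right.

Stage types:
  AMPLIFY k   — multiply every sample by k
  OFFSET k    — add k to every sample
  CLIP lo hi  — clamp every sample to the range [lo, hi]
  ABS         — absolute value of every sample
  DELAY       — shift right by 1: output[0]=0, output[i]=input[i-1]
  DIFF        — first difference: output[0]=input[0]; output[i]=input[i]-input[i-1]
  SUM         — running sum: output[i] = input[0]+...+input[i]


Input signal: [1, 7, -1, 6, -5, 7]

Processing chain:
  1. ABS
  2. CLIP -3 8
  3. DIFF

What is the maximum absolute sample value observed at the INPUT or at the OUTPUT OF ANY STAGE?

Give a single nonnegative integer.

Answer: 7

Derivation:
Input: [1, 7, -1, 6, -5, 7] (max |s|=7)
Stage 1 (ABS): |1|=1, |7|=7, |-1|=1, |6|=6, |-5|=5, |7|=7 -> [1, 7, 1, 6, 5, 7] (max |s|=7)
Stage 2 (CLIP -3 8): clip(1,-3,8)=1, clip(7,-3,8)=7, clip(1,-3,8)=1, clip(6,-3,8)=6, clip(5,-3,8)=5, clip(7,-3,8)=7 -> [1, 7, 1, 6, 5, 7] (max |s|=7)
Stage 3 (DIFF): s[0]=1, 7-1=6, 1-7=-6, 6-1=5, 5-6=-1, 7-5=2 -> [1, 6, -6, 5, -1, 2] (max |s|=6)
Overall max amplitude: 7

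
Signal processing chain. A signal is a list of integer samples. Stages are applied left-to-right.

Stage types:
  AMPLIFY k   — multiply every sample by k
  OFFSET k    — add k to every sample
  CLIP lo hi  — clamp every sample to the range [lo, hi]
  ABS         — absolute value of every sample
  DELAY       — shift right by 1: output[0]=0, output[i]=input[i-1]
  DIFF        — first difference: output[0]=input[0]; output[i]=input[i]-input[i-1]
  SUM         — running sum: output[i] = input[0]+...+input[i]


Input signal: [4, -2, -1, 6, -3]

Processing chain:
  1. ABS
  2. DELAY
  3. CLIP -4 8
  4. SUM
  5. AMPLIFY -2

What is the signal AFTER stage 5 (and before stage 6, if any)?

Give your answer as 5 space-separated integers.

Input: [4, -2, -1, 6, -3]
Stage 1 (ABS): |4|=4, |-2|=2, |-1|=1, |6|=6, |-3|=3 -> [4, 2, 1, 6, 3]
Stage 2 (DELAY): [0, 4, 2, 1, 6] = [0, 4, 2, 1, 6] -> [0, 4, 2, 1, 6]
Stage 3 (CLIP -4 8): clip(0,-4,8)=0, clip(4,-4,8)=4, clip(2,-4,8)=2, clip(1,-4,8)=1, clip(6,-4,8)=6 -> [0, 4, 2, 1, 6]
Stage 4 (SUM): sum[0..0]=0, sum[0..1]=4, sum[0..2]=6, sum[0..3]=7, sum[0..4]=13 -> [0, 4, 6, 7, 13]
Stage 5 (AMPLIFY -2): 0*-2=0, 4*-2=-8, 6*-2=-12, 7*-2=-14, 13*-2=-26 -> [0, -8, -12, -14, -26]

Answer: 0 -8 -12 -14 -26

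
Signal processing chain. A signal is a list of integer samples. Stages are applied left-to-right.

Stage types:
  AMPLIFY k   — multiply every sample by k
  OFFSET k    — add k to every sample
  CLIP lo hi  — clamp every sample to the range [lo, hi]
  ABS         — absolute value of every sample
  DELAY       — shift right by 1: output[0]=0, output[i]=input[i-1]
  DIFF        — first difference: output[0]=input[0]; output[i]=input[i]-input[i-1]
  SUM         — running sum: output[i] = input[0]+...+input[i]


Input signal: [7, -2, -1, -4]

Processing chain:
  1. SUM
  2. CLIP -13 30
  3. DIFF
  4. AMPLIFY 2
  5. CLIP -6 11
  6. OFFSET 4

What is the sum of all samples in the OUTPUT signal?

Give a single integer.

Answer: 15

Derivation:
Input: [7, -2, -1, -4]
Stage 1 (SUM): sum[0..0]=7, sum[0..1]=5, sum[0..2]=4, sum[0..3]=0 -> [7, 5, 4, 0]
Stage 2 (CLIP -13 30): clip(7,-13,30)=7, clip(5,-13,30)=5, clip(4,-13,30)=4, clip(0,-13,30)=0 -> [7, 5, 4, 0]
Stage 3 (DIFF): s[0]=7, 5-7=-2, 4-5=-1, 0-4=-4 -> [7, -2, -1, -4]
Stage 4 (AMPLIFY 2): 7*2=14, -2*2=-4, -1*2=-2, -4*2=-8 -> [14, -4, -2, -8]
Stage 5 (CLIP -6 11): clip(14,-6,11)=11, clip(-4,-6,11)=-4, clip(-2,-6,11)=-2, clip(-8,-6,11)=-6 -> [11, -4, -2, -6]
Stage 6 (OFFSET 4): 11+4=15, -4+4=0, -2+4=2, -6+4=-2 -> [15, 0, 2, -2]
Output sum: 15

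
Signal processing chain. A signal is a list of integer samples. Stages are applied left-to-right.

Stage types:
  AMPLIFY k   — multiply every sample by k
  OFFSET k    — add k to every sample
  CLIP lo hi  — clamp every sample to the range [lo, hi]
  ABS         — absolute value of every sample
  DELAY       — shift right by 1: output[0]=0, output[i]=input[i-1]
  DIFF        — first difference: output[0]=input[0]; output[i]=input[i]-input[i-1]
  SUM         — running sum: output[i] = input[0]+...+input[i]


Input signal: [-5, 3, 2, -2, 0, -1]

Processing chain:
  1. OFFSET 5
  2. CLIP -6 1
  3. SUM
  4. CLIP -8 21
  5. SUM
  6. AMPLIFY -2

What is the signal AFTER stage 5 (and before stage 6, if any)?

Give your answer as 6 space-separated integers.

Input: [-5, 3, 2, -2, 0, -1]
Stage 1 (OFFSET 5): -5+5=0, 3+5=8, 2+5=7, -2+5=3, 0+5=5, -1+5=4 -> [0, 8, 7, 3, 5, 4]
Stage 2 (CLIP -6 1): clip(0,-6,1)=0, clip(8,-6,1)=1, clip(7,-6,1)=1, clip(3,-6,1)=1, clip(5,-6,1)=1, clip(4,-6,1)=1 -> [0, 1, 1, 1, 1, 1]
Stage 3 (SUM): sum[0..0]=0, sum[0..1]=1, sum[0..2]=2, sum[0..3]=3, sum[0..4]=4, sum[0..5]=5 -> [0, 1, 2, 3, 4, 5]
Stage 4 (CLIP -8 21): clip(0,-8,21)=0, clip(1,-8,21)=1, clip(2,-8,21)=2, clip(3,-8,21)=3, clip(4,-8,21)=4, clip(5,-8,21)=5 -> [0, 1, 2, 3, 4, 5]
Stage 5 (SUM): sum[0..0]=0, sum[0..1]=1, sum[0..2]=3, sum[0..3]=6, sum[0..4]=10, sum[0..5]=15 -> [0, 1, 3, 6, 10, 15]

Answer: 0 1 3 6 10 15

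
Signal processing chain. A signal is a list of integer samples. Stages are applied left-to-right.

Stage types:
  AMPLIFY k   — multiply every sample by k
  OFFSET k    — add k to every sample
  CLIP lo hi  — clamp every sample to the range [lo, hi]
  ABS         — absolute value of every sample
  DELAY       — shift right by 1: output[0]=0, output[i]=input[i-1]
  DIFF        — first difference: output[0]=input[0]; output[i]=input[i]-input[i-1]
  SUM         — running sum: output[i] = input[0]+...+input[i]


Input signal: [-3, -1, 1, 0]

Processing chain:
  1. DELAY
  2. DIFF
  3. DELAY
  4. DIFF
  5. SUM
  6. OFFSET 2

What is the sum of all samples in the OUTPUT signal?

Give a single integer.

Input: [-3, -1, 1, 0]
Stage 1 (DELAY): [0, -3, -1, 1] = [0, -3, -1, 1] -> [0, -3, -1, 1]
Stage 2 (DIFF): s[0]=0, -3-0=-3, -1--3=2, 1--1=2 -> [0, -3, 2, 2]
Stage 3 (DELAY): [0, 0, -3, 2] = [0, 0, -3, 2] -> [0, 0, -3, 2]
Stage 4 (DIFF): s[0]=0, 0-0=0, -3-0=-3, 2--3=5 -> [0, 0, -3, 5]
Stage 5 (SUM): sum[0..0]=0, sum[0..1]=0, sum[0..2]=-3, sum[0..3]=2 -> [0, 0, -3, 2]
Stage 6 (OFFSET 2): 0+2=2, 0+2=2, -3+2=-1, 2+2=4 -> [2, 2, -1, 4]
Output sum: 7

Answer: 7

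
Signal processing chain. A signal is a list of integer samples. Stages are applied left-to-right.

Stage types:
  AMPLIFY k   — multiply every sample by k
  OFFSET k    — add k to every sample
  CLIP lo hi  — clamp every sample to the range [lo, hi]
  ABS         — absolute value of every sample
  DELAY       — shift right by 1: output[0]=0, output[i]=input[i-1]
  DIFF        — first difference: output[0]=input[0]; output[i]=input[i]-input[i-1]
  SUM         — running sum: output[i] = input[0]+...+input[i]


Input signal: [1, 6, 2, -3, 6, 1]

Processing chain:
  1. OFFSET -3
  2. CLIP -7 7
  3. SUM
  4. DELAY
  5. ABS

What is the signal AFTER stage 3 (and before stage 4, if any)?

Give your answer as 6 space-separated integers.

Input: [1, 6, 2, -3, 6, 1]
Stage 1 (OFFSET -3): 1+-3=-2, 6+-3=3, 2+-3=-1, -3+-3=-6, 6+-3=3, 1+-3=-2 -> [-2, 3, -1, -6, 3, -2]
Stage 2 (CLIP -7 7): clip(-2,-7,7)=-2, clip(3,-7,7)=3, clip(-1,-7,7)=-1, clip(-6,-7,7)=-6, clip(3,-7,7)=3, clip(-2,-7,7)=-2 -> [-2, 3, -1, -6, 3, -2]
Stage 3 (SUM): sum[0..0]=-2, sum[0..1]=1, sum[0..2]=0, sum[0..3]=-6, sum[0..4]=-3, sum[0..5]=-5 -> [-2, 1, 0, -6, -3, -5]

Answer: -2 1 0 -6 -3 -5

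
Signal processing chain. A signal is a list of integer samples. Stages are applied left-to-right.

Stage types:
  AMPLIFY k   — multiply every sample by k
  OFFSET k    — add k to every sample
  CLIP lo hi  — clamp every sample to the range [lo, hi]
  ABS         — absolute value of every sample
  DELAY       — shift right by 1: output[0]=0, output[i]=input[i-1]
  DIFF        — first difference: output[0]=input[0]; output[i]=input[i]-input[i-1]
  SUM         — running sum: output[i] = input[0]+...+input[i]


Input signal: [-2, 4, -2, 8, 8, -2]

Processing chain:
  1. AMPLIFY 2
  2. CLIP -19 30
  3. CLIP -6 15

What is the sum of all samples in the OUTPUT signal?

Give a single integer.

Input: [-2, 4, -2, 8, 8, -2]
Stage 1 (AMPLIFY 2): -2*2=-4, 4*2=8, -2*2=-4, 8*2=16, 8*2=16, -2*2=-4 -> [-4, 8, -4, 16, 16, -4]
Stage 2 (CLIP -19 30): clip(-4,-19,30)=-4, clip(8,-19,30)=8, clip(-4,-19,30)=-4, clip(16,-19,30)=16, clip(16,-19,30)=16, clip(-4,-19,30)=-4 -> [-4, 8, -4, 16, 16, -4]
Stage 3 (CLIP -6 15): clip(-4,-6,15)=-4, clip(8,-6,15)=8, clip(-4,-6,15)=-4, clip(16,-6,15)=15, clip(16,-6,15)=15, clip(-4,-6,15)=-4 -> [-4, 8, -4, 15, 15, -4]
Output sum: 26

Answer: 26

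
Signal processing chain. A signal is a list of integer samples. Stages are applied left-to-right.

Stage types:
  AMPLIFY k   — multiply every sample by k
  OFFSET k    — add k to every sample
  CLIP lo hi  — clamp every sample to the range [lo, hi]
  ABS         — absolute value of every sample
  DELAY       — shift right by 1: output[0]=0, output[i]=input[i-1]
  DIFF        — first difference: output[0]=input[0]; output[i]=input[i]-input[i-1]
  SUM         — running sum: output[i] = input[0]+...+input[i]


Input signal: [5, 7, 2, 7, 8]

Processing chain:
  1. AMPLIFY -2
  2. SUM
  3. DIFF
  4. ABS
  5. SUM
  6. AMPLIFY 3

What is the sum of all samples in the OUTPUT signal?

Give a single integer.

Answer: 486

Derivation:
Input: [5, 7, 2, 7, 8]
Stage 1 (AMPLIFY -2): 5*-2=-10, 7*-2=-14, 2*-2=-4, 7*-2=-14, 8*-2=-16 -> [-10, -14, -4, -14, -16]
Stage 2 (SUM): sum[0..0]=-10, sum[0..1]=-24, sum[0..2]=-28, sum[0..3]=-42, sum[0..4]=-58 -> [-10, -24, -28, -42, -58]
Stage 3 (DIFF): s[0]=-10, -24--10=-14, -28--24=-4, -42--28=-14, -58--42=-16 -> [-10, -14, -4, -14, -16]
Stage 4 (ABS): |-10|=10, |-14|=14, |-4|=4, |-14|=14, |-16|=16 -> [10, 14, 4, 14, 16]
Stage 5 (SUM): sum[0..0]=10, sum[0..1]=24, sum[0..2]=28, sum[0..3]=42, sum[0..4]=58 -> [10, 24, 28, 42, 58]
Stage 6 (AMPLIFY 3): 10*3=30, 24*3=72, 28*3=84, 42*3=126, 58*3=174 -> [30, 72, 84, 126, 174]
Output sum: 486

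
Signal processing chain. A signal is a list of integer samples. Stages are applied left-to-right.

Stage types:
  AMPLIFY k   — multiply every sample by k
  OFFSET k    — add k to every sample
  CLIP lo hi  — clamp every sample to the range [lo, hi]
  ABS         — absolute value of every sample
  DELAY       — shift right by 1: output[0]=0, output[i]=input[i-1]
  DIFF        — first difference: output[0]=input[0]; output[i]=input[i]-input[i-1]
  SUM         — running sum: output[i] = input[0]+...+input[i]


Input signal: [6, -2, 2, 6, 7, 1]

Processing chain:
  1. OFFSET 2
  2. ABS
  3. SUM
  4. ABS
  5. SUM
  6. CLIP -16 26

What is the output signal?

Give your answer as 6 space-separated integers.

Answer: 8 16 26 26 26 26

Derivation:
Input: [6, -2, 2, 6, 7, 1]
Stage 1 (OFFSET 2): 6+2=8, -2+2=0, 2+2=4, 6+2=8, 7+2=9, 1+2=3 -> [8, 0, 4, 8, 9, 3]
Stage 2 (ABS): |8|=8, |0|=0, |4|=4, |8|=8, |9|=9, |3|=3 -> [8, 0, 4, 8, 9, 3]
Stage 3 (SUM): sum[0..0]=8, sum[0..1]=8, sum[0..2]=12, sum[0..3]=20, sum[0..4]=29, sum[0..5]=32 -> [8, 8, 12, 20, 29, 32]
Stage 4 (ABS): |8|=8, |8|=8, |12|=12, |20|=20, |29|=29, |32|=32 -> [8, 8, 12, 20, 29, 32]
Stage 5 (SUM): sum[0..0]=8, sum[0..1]=16, sum[0..2]=28, sum[0..3]=48, sum[0..4]=77, sum[0..5]=109 -> [8, 16, 28, 48, 77, 109]
Stage 6 (CLIP -16 26): clip(8,-16,26)=8, clip(16,-16,26)=16, clip(28,-16,26)=26, clip(48,-16,26)=26, clip(77,-16,26)=26, clip(109,-16,26)=26 -> [8, 16, 26, 26, 26, 26]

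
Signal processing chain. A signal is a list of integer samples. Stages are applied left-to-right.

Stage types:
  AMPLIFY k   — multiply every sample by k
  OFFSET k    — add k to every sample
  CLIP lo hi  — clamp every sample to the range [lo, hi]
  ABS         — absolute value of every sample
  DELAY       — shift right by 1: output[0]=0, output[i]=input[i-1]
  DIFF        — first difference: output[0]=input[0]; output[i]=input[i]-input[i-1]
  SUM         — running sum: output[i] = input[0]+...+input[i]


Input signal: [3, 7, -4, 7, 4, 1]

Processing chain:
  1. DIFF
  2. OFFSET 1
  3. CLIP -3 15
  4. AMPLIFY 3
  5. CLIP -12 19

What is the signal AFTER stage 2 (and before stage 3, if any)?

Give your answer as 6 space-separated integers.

Answer: 4 5 -10 12 -2 -2

Derivation:
Input: [3, 7, -4, 7, 4, 1]
Stage 1 (DIFF): s[0]=3, 7-3=4, -4-7=-11, 7--4=11, 4-7=-3, 1-4=-3 -> [3, 4, -11, 11, -3, -3]
Stage 2 (OFFSET 1): 3+1=4, 4+1=5, -11+1=-10, 11+1=12, -3+1=-2, -3+1=-2 -> [4, 5, -10, 12, -2, -2]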